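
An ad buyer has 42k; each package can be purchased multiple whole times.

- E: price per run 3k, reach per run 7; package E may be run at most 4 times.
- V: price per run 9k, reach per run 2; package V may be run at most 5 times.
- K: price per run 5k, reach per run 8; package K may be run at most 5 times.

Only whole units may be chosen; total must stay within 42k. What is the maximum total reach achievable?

Take 4×E and 5×K: price 37 ≤ 42, reach 4·7 + 5·8 = 68.
E has the best ratio (7/3) and is taken to its limit of 4; remaining capacity is filled optimally with the others.

68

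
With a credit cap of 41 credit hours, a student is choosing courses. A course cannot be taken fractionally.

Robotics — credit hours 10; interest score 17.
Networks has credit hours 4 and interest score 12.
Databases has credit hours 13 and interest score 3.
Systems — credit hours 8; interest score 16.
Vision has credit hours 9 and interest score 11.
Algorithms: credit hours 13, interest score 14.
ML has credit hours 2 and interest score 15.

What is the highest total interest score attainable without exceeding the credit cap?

74

Robotics + Networks + Systems + Algorithms + ML: credit hours 10 + 4 + 8 + 13 + 2 = 37 ≤ 41, interest score 17 + 12 + 16 + 14 + 15 = 74.
Robotics + Networks + Systems + Vision + ML: credit hours 10 + 4 + 8 + 9 + 2 = 33 ≤ 41, interest score 17 + 12 + 16 + 11 + 15 = 71.
Robotics + Networks + Vision + Algorithms + ML: credit hours 10 + 4 + 9 + 13 + 2 = 38 ≤ 41, interest score 17 + 12 + 11 + 14 + 15 = 69.
Best is Robotics, Networks, Systems, Algorithms, and ML with total interest score 74.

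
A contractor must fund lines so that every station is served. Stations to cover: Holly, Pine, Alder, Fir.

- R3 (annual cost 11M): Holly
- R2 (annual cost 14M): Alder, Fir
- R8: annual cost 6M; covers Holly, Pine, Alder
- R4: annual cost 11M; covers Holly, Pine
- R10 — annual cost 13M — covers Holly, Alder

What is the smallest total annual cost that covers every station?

20

Choose R2 and R8: together they cover Holly, Pine, Alder, Fir — every station.
Total annual cost: 14 + 6 = 20.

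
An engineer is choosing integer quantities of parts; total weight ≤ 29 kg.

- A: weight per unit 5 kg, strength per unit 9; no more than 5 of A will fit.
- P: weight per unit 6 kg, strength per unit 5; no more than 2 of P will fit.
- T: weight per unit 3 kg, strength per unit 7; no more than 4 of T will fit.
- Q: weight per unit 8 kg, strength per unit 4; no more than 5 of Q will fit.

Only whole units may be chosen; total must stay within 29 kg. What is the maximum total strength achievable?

57

This is a bounded integer knapsack.
T has the best ratio (7/3); taking only T gives at most 4×7 = 28 (stopped by the supply cap of 4).
Mixing does better — 4×A and 3×T: weight 29 ≤ 29, strength 4·9 + 3·7 = 57.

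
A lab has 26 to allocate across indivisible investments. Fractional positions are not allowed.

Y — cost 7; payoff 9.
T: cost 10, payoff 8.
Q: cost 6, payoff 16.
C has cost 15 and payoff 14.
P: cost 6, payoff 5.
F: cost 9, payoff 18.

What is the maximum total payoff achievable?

Treat it as a binary knapsack problem.
Y + Q + F: cost 7 + 6 + 9 = 22 ≤ 26, payoff 9 + 16 + 18 = 43.
T + Q + F: cost 10 + 6 + 9 = 25 ≤ 26, payoff 8 + 16 + 18 = 42.
Best is Y, Q, and F with total payoff 43.

43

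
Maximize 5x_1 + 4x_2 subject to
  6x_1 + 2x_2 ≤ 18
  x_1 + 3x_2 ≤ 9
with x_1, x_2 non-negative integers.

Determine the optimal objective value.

The continuous relaxation peaks at (2.25, 2.25) with value 20.25; rounding to a feasible lattice point costs some objective.
(x_1,x_2)=(2,2): 6·2+2·2=16≤18, 1·2+3·2=8≤9, objective 18.
(x_1,x_2)=(2,1): 6·2+2·1=14≤18, 1·2+3·1=5≤9, objective 14.
Maximum is 18 at (x_1,x_2)=(2,2).

18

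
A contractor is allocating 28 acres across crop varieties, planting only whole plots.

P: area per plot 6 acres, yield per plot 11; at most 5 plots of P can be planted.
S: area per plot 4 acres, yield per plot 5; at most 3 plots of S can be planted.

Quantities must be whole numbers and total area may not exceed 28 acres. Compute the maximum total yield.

4×P: area 24 ≤ 28, yield 4·11 = 44.
4×P and 1×S: area 28 ≤ 28, yield 4·11 + 1·5 = 49.
Best is 49.

49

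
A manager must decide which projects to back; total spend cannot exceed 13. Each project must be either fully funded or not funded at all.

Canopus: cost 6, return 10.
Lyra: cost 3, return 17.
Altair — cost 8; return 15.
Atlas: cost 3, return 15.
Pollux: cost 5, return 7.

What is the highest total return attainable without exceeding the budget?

Allowing fractional choices, the relaxed optimum would be about 45.1, but projects are indivisible.
Lyra + Atlas: cost 3 + 3 = 6 ≤ 13, return 17 + 15 = 32.
Canopus + Lyra + Atlas: cost 6 + 3 + 3 = 12 ≤ 13, return 10 + 17 + 15 = 42.
Lyra + Atlas + Pollux: cost 3 + 3 + 5 = 11 ≤ 13, return 17 + 15 + 7 = 39.
Best is Canopus, Lyra, and Atlas with total return 42.

42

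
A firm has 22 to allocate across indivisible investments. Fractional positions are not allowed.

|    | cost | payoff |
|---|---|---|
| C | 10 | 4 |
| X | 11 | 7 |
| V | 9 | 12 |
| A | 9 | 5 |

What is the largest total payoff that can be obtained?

X + V: cost 11 + 9 = 20 ≤ 22, payoff 7 + 12 = 19.
C + V: cost 10 + 9 = 19 ≤ 22, payoff 4 + 12 = 16.
V + A: cost 9 + 9 = 18 ≤ 22, payoff 12 + 5 = 17.
Best is X and V with total payoff 19.

19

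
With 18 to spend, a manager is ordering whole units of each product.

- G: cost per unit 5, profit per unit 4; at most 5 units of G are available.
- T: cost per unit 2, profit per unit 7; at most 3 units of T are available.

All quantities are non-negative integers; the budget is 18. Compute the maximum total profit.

2×G and 3×T: cost 16 ≤ 18, profit 2·4 + 3·7 = 29.
1×G and 3×T: cost 11 ≤ 18, profit 1·4 + 3·7 = 25.
Best is 29.

29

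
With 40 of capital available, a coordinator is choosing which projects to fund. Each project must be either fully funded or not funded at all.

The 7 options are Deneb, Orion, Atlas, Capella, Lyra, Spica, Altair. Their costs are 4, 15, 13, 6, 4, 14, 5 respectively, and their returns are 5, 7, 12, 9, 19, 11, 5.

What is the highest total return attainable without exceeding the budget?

Take Deneb, Atlas, Lyra, Spica, and Altair: cost 4 + 13 + 4 + 14 + 5 = 40 ≤ 40, return 5 + 12 + 19 + 11 + 5 = 52.
No other feasible combination does better.

52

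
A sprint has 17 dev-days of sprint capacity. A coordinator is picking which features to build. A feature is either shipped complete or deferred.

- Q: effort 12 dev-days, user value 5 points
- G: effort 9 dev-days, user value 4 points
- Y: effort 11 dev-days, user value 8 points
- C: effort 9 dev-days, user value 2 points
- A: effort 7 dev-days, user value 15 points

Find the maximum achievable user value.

19

C + A: effort 9 + 7 = 16 ≤ 17, user value 2 + 15 = 17.
G + A: effort 9 + 7 = 16 ≤ 17, user value 4 + 15 = 19.
Best is G and A with total user value 19.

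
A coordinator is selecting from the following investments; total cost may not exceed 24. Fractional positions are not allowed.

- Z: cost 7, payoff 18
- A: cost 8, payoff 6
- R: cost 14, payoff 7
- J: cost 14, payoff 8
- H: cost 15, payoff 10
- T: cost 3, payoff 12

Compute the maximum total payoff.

Allowing fractional choices, the relaxed optimum would be about 40.0, but investments are indivisible.
Z + R + T: cost 7 + 14 + 3 = 24 ≤ 24, payoff 18 + 7 + 12 = 37.
Z + A + T: cost 7 + 8 + 3 = 18 ≤ 24, payoff 18 + 6 + 12 = 36.
Z + J + T: cost 7 + 14 + 3 = 24 ≤ 24, payoff 18 + 8 + 12 = 38.
Best is Z, J, and T with total payoff 38.

38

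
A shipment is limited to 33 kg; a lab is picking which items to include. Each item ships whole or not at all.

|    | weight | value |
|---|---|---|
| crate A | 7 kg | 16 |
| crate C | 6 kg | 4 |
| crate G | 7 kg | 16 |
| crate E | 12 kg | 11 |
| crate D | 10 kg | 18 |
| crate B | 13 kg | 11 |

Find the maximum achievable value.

54

Allowing fractional choices, the relaxed optimum would be about 58.2, but items are indivisible.
crate A + crate C + crate G + crate D: weight 7 + 6 + 7 + 10 = 30 ≤ 33, value 16 + 4 + 16 + 18 = 54.
crate A + crate G + crate D: weight 7 + 7 + 10 = 24 ≤ 33, value 16 + 16 + 18 = 50.
crate A + crate C + crate G + crate E: weight 7 + 6 + 7 + 12 = 32 ≤ 33, value 16 + 4 + 16 + 11 = 47.
Best is crate A, crate C, crate G, and crate D with total value 54.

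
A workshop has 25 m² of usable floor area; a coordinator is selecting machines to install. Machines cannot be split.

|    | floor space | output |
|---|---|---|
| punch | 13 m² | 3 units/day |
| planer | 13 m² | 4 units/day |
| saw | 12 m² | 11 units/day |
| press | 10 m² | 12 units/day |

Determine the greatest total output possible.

23

Allowing fractional choices, the relaxed optimum would be about 23.9, but machines are indivisible.
planer + press: floor space 13 + 10 = 23 ≤ 25, output 4 + 12 = 16.
saw + press: floor space 12 + 10 = 22 ≤ 25, output 11 + 12 = 23.
Best is saw and press with total output 23.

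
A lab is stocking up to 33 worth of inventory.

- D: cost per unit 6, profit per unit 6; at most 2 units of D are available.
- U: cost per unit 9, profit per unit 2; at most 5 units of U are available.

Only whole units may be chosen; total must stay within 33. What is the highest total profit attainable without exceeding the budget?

16

This is a bounded integer knapsack.
D has the best ratio (6/6); taking only D gives at most 2×6 = 12 (stopped by the supply cap of 2).
Mixing does better — 2×D and 2×U: cost 30 ≤ 33, profit 2·6 + 2·2 = 16.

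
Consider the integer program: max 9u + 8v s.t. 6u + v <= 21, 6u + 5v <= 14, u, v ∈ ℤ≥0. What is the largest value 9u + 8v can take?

The continuous relaxation peaks at (0, 2.8) with value 22.40; rounding to a feasible lattice point costs some objective.
(u,v)=(2,0): 6·2+1·0=12≤21, 6·2+5·0=12≤14, objective 18.
(u,v)=(1,1): 6·1+1·1=7≤21, 6·1+5·1=11≤14, objective 17.
The best lattice point is (2,0), giving 18.

18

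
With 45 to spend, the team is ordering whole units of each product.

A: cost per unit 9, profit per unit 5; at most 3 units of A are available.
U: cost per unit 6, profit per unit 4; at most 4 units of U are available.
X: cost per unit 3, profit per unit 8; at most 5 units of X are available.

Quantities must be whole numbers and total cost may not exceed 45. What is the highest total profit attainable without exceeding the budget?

2×A, 2×U, and 5×X: cost 45 ≤ 45, profit 2·5 + 2·4 + 5·8 = 58.
1×A, 3×U, and 5×X: cost 42 ≤ 45, profit 1·5 + 3·4 + 5·8 = 57.
Best is 58.

58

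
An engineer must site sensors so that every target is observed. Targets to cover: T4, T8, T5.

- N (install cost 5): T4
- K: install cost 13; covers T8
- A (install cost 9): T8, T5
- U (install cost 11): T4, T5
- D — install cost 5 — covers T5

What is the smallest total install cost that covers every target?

This is an integer covering problem.
Choose N and A: together they cover T4, T8, T5 — every target.
Total install cost: 5 + 9 = 14.
No cover costs less than 14.

14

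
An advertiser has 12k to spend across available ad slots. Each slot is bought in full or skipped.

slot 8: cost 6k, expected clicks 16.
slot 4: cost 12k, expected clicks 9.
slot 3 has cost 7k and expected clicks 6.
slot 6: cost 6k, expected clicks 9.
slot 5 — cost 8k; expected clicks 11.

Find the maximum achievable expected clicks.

25

slot 8: cost 6 ≤ 12, expected clicks 16.
slot 8 + slot 6: cost 6 + 6 = 12 ≤ 12, expected clicks 16 + 9 = 25.
Best is slot 8 and slot 6 with total expected clicks 25.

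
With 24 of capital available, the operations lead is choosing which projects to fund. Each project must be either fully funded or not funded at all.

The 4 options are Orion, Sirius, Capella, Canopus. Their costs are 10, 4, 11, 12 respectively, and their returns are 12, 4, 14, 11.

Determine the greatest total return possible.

Orion + Canopus: cost 10 + 12 = 22 ≤ 24, return 12 + 11 = 23.
Capella + Canopus: cost 11 + 12 = 23 ≤ 24, return 14 + 11 = 25.
Orion + Capella: cost 10 + 11 = 21 ≤ 24, return 12 + 14 = 26.
Best is Orion and Capella with total return 26.

26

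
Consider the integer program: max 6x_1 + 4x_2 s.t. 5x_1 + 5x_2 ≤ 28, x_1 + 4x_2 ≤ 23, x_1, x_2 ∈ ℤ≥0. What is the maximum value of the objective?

30

Relaxing integrality, the LP optimum is 33.60 at (x_1,x_2) = (5.6, 0), which is not an integer point.
(x_1,x_2)=(5,0): 5·5+5·0=25≤28, 1·5+4·0=5≤23, objective 30.
(x_1,x_2)=(4,1): 5·4+5·1=25≤28, 1·4+4·1=8≤23, objective 28.
The best lattice point is (5,0), giving 30.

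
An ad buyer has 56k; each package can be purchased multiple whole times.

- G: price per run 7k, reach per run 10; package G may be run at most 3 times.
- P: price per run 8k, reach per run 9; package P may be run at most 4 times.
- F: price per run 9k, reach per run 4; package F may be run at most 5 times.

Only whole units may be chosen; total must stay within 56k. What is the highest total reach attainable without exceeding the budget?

G has the best ratio (10/7); taking only G gives at most 3×10 = 30 (stopped by the supply cap of 3).
Mixing does better — 3×G and 4×P: price 53 ≤ 56, reach 3·10 + 4·9 = 66.

66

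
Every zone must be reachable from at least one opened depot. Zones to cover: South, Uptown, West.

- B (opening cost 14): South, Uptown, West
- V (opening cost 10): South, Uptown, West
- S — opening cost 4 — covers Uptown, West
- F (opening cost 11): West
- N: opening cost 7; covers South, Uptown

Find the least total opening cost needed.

V alone covers South, Uptown, West — every zone.
Total opening cost: 10.

10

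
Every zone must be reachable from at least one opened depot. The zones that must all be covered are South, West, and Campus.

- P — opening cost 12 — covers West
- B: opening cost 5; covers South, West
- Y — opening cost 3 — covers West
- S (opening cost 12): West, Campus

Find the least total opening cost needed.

This is an integer covering problem.
Choose B and S: together they cover South, West, Campus — every zone.
Total opening cost: 5 + 12 = 17.

17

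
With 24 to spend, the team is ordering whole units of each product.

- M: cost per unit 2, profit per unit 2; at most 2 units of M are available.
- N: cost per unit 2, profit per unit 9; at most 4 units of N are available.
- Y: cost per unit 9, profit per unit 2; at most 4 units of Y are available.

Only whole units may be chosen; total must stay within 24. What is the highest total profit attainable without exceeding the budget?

42

This is a bounded integer knapsack.
N has the best ratio (9/2); taking only N gives at most 4×9 = 36 (stopped by the supply cap of 4).
Mixing does better — 2×M, 4×N, and 1×Y: cost 21 ≤ 24, profit 2·2 + 4·9 + 1·2 = 42.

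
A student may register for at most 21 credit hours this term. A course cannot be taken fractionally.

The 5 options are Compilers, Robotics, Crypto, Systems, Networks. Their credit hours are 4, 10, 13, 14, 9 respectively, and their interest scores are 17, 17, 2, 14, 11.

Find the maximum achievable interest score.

Compilers + Systems: credit hours 4 + 14 = 18 ≤ 21, interest score 17 + 14 = 31.
Compilers + Robotics: credit hours 4 + 10 = 14 ≤ 21, interest score 17 + 17 = 34.
Best is Compilers and Robotics with total interest score 34.

34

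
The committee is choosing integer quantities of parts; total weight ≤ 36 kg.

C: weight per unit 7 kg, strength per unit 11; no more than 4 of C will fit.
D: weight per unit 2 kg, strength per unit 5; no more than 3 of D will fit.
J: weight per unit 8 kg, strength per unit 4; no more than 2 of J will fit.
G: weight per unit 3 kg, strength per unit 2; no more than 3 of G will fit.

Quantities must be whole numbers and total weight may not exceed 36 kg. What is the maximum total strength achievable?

59

D has the best ratio (5/2); taking only D gives at most 3×5 = 15 (stopped by the supply cap of 3).
Mixing does better — 4×C and 3×D: weight 34 ≤ 36, strength 4·11 + 3·5 = 59.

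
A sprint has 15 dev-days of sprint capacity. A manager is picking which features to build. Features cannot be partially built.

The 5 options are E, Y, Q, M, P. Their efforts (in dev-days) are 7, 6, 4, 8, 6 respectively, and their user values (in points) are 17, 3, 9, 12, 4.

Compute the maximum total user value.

29

Take E and M: effort 7 + 8 = 15 ≤ 15, user value 17 + 12 = 29.
No other feasible combination does better.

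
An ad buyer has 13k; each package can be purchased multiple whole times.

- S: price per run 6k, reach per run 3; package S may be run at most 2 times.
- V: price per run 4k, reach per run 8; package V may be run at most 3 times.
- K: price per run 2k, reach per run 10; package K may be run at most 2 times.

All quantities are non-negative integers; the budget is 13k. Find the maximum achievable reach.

K has the best ratio (10/2); taking only K gives at most 2×10 = 20 (stopped by the supply cap of 2).
Mixing does better — 2×V and 2×K: price 12 ≤ 13, reach 2·8 + 2·10 = 36.

36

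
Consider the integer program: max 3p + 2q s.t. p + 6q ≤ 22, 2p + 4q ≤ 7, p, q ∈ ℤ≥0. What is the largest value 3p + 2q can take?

Relaxing integrality, the LP optimum is 10.50 at (p,q) = (3.5, 0), which is not an integer point.
(p,q)=(3,0): 1·3+6·0=3≤22, 2·3+4·0=6≤7, objective 9.
(p,q)=(2,0): 1·2+6·0=2≤22, 2·2+4·0=4≤7, objective 6.
The best lattice point is (3,0), giving 9.

9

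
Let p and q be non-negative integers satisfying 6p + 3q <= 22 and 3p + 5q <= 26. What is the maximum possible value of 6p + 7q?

The continuous relaxation peaks at (1.52, 4.29) with value 39.14; rounding to a feasible lattice point costs some objective.
(p,q)=(0,5): 6·0+3·5=15≤22, 3·0+5·5=25≤26, objective 35.
(p,q)=(1,4): 6·1+3·4=18≤22, 3·1+5·4=23≤26, objective 34.
No feasible integer point exceeds 35.

35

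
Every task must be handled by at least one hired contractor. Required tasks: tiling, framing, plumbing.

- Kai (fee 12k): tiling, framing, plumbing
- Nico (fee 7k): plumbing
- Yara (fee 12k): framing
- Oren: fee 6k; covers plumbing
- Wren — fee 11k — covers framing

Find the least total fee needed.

12

This is a weighted set-cover instance.
Kai alone covers tiling, framing, plumbing — every task.
Total fee: 12.
No cover costs less than 12.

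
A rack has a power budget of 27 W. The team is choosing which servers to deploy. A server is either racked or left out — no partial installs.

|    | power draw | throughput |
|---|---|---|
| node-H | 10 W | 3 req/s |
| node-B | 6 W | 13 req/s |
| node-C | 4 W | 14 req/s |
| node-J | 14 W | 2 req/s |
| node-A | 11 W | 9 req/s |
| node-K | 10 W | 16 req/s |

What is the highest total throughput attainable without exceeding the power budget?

Take node-B, node-C, and node-K: power draw 6 + 4 + 10 = 20 ≤ 27, throughput 13 + 14 + 16 = 43.
No other feasible combination does better.

43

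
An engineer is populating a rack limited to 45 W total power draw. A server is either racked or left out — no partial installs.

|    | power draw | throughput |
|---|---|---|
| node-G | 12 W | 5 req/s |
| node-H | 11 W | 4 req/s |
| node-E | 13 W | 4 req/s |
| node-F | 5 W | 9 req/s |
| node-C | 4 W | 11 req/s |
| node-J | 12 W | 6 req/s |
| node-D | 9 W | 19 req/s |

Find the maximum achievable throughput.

Take node-G, node-F, node-C, node-J, and node-D: power draw 12 + 5 + 4 + 12 + 9 = 42 ≤ 45, throughput 5 + 9 + 11 + 6 + 19 = 50.
No other feasible combination does better.

50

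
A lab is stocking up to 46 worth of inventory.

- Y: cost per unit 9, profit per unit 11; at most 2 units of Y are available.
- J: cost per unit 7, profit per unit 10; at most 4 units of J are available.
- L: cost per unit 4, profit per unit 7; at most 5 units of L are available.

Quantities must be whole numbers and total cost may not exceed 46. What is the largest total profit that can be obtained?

69

This is a bounded integer knapsack.
4×J and 4×L: cost 44 ≤ 46, profit 4·10 + 4·7 = 68.
1×Y, 3×J, and 4×L: cost 46 ≤ 46, profit 1·11 + 3·10 + 4·7 = 69.
Best is 69.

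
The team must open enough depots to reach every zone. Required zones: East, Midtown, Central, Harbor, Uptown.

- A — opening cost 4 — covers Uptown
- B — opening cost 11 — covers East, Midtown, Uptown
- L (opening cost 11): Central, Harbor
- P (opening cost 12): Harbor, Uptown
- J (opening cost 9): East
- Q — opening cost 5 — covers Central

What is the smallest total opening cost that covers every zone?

22

Choose B and L: together they cover East, Midtown, Central, Harbor, Uptown — every zone.
Total opening cost: 11 + 11 = 22.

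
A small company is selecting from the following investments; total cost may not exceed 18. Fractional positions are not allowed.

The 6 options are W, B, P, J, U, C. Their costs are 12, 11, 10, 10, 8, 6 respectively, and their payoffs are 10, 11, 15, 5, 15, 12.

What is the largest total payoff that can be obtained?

30

This is a 0-1 knapsack instance.
Take P and U: cost 10 + 8 = 18 ≤ 18, payoff 15 + 15 = 30.
No other feasible combination does better.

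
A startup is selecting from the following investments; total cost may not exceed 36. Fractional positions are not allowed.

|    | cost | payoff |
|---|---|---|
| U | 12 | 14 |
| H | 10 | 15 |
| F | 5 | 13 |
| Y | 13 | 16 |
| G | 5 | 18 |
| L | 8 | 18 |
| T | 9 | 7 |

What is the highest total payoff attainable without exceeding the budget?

Allowing fractional choices, the relaxed optimum would be about 73.8, but investments are indivisible.
H + Y + G + L: cost 10 + 13 + 5 + 8 = 36 ≤ 36, payoff 15 + 16 + 18 + 18 = 67.
F + Y + G + L: cost 5 + 13 + 5 + 8 = 31 ≤ 36, payoff 13 + 16 + 18 + 18 = 65.
Best is H, Y, G, and L with total payoff 67.

67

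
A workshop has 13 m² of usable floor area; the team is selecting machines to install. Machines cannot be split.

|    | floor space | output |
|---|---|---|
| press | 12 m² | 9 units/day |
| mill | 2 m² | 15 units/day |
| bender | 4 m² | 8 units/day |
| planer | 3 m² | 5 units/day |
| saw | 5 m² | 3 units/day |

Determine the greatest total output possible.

Allowing fractional choices, the relaxed optimum would be about 31.0, but machines are indivisible.
mill + bender: floor space 2 + 4 = 6 ≤ 13, output 15 + 8 = 23.
mill + bender + saw: floor space 2 + 4 + 5 = 11 ≤ 13, output 15 + 8 + 3 = 26.
mill + bender + planer: floor space 2 + 4 + 3 = 9 ≤ 13, output 15 + 8 + 5 = 28.
Best is mill, bender, and planer with total output 28.

28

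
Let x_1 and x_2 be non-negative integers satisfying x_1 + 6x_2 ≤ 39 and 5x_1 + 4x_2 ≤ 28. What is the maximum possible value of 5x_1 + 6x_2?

(x_1,x_2)=(0,6) is feasible, giving 36.
(x_1,x_2)=(1,5) is feasible, giving 35.
The best lattice point is (0,6), giving 36.

36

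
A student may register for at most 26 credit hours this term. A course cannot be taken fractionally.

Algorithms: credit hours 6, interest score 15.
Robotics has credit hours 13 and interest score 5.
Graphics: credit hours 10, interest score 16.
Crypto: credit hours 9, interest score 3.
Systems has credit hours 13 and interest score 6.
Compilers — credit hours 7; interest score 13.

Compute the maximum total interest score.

Take Algorithms, Graphics, and Compilers: credit hours 6 + 10 + 7 = 23 ≤ 26, interest score 15 + 16 + 13 = 44.
No other feasible combination does better.

44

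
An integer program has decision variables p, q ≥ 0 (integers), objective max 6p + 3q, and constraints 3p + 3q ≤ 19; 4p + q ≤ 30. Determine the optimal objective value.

(p,q)=(6,0): 3·6+3·0=18≤19, 4·6+1·0=24≤30, objective 36.
(p,q)=(5,1): 3·5+3·1=18≤19, 4·5+1·1=21≤30, objective 33.
(p,q)=(5,0): 3·5+3·0=15≤19, 4·5+1·0=20≤30, objective 30.
The best lattice point is (6,0), giving 36.

36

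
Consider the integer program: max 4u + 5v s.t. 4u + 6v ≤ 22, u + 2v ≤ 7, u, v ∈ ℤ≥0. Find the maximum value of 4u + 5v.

21

The continuous relaxation peaks at (5.5, 0) with value 22.00; rounding to a feasible lattice point costs some objective.
(u,v)=(4,1): 4·4+6·1=22≤22, 1·4+2·1=6≤7, objective 21.
(u,v)=(5,0): 4·5+6·0=20≤22, 1·5+2·0=5≤7, objective 20.
(u,v)=(3,1): 4·3+6·1=18≤22, 1·3+2·1=5≤7, objective 17.
No feasible integer point exceeds 21.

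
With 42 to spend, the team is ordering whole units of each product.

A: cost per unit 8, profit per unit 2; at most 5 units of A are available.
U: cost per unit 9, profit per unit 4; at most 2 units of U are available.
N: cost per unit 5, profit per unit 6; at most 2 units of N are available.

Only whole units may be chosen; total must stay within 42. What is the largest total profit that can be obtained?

22

This is a bounded integer knapsack.
N has the best ratio (6/5); taking only N gives at most 2×6 = 12 (stopped by the supply cap of 2).
Mixing does better — 1×A, 2×U, and 2×N: cost 36 ≤ 42, profit 1·2 + 2·4 + 2·6 = 22.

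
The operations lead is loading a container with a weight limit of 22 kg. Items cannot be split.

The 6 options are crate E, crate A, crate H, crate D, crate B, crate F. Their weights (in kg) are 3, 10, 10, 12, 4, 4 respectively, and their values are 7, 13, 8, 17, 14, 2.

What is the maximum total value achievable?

Take crate E, crate D, and crate B: weight 3 + 12 + 4 = 19 ≤ 22, value 7 + 17 + 14 = 38.
No other feasible combination does better.

38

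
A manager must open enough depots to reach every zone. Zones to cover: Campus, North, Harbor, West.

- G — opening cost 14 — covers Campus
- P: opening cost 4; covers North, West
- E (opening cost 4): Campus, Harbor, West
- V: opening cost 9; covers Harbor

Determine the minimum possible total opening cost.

Choose P and E: together they cover Campus, North, Harbor, West — every zone.
Total opening cost: 4 + 4 = 8.
No cover costs less than 8.

8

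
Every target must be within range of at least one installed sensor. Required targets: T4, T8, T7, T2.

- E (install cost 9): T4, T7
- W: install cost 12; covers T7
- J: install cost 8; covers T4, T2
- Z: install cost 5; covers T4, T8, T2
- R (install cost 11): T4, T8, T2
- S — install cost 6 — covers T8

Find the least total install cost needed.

Choose E and Z: together they cover T4, T8, T7, T2 — every target.
Total install cost: 9 + 5 = 14.
No cover costs less than 14.

14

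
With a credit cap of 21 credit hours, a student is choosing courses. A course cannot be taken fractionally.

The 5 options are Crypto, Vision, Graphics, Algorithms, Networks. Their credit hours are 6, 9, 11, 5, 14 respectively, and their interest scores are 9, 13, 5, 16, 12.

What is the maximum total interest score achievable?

38

Treat it as a binary knapsack problem.
Take Crypto, Vision, and Algorithms: credit hours 6 + 9 + 5 = 20 ≤ 21, interest score 9 + 13 + 16 = 38.
No other feasible combination does better.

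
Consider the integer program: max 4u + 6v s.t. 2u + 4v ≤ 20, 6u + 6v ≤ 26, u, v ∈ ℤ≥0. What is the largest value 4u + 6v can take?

Relaxing integrality, the LP optimum is 26.00 at (u,v) = (0, 4.33), which is not an integer point.
(u,v)=(0,4): 2·0+4·4=16≤20, 6·0+6·4=24≤26, objective 24.
(u,v)=(1,3): 2·1+4·3=14≤20, 6·1+6·3=24≤26, objective 22.
The best lattice point is (0,4), giving 24.

24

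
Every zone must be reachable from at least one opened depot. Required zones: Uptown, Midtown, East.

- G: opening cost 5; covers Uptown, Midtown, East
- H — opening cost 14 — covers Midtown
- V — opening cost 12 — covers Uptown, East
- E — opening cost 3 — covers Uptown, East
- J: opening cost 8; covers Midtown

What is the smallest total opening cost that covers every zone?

G alone covers Uptown, Midtown, East — every zone.
Total opening cost: 5.

5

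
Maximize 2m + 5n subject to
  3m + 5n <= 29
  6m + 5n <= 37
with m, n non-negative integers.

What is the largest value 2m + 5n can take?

27

(m,n)=(1,5) is feasible, giving 27.
(m,n)=(0,5) is feasible, giving 25.
(m,n)=(2,4) is feasible, giving 24.
(m,n)=(1,4) is feasible, giving 22.
The best lattice point is (1,5), giving 27.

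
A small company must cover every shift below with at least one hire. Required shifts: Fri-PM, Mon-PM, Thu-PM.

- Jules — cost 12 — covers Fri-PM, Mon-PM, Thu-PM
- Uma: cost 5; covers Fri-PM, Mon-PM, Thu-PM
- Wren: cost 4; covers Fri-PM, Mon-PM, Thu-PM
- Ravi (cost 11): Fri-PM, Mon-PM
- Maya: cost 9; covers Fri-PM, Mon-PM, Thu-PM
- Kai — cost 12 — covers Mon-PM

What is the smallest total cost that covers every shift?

Wren alone covers Fri-PM, Mon-PM, Thu-PM — every shift.
Total cost: 4.
No cover costs less than 4.

4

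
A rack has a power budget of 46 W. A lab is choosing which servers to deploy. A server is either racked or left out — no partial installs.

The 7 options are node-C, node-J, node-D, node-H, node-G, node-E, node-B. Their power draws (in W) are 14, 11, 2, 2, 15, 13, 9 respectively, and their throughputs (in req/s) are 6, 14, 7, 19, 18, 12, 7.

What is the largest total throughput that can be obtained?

Take node-J, node-D, node-H, node-G, and node-E: power draw 11 + 2 + 2 + 15 + 13 = 43 ≤ 46, throughput 14 + 7 + 19 + 18 + 12 = 70.
No other feasible combination does better.

70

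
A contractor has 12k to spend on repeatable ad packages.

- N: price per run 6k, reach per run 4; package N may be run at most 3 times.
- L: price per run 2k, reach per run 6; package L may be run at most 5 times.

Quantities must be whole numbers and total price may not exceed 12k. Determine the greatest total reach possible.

This is a bounded integer knapsack.
5×L: price 10 ≤ 12, reach 5·6 = 30.
4×L: price 8 ≤ 12, reach 4·6 = 24.
Best is 30.

30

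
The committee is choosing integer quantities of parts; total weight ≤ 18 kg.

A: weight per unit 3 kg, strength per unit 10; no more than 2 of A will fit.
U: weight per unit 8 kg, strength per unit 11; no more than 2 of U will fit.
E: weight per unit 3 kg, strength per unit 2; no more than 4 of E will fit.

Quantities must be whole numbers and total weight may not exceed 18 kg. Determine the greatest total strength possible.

33

This is a bounded integer knapsack.
A has the best ratio (10/3); taking only A gives at most 2×10 = 20 (stopped by the supply cap of 2).
Mixing does better — 2×A, 1×U, and 1×E: weight 17 ≤ 18, strength 2·10 + 1·11 + 1·2 = 33.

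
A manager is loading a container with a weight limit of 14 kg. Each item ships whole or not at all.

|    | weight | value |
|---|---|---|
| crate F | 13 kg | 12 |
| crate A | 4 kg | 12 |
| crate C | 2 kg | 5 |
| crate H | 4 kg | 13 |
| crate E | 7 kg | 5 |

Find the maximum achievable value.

30

Allowing fractional choices, the relaxed optimum would be about 33.7, but items are indivisible.
crate A + crate H: weight 4 + 4 = 8 ≤ 14, value 12 + 13 = 25.
crate A + crate C + crate H: weight 4 + 2 + 4 = 10 ≤ 14, value 12 + 5 + 13 = 30.
Best is crate A, crate C, and crate H with total value 30.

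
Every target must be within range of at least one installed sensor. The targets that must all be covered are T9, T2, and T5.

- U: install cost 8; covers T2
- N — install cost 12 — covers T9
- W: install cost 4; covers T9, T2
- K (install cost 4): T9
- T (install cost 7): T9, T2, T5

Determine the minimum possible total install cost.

This is an integer covering problem.
T alone covers T9, T2, T5 — every target.
Total install cost: 7.

7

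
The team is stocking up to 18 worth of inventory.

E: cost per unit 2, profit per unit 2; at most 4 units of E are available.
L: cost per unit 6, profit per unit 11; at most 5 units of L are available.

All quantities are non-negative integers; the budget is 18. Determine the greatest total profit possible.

Take 3×L: cost 18 ≤ 18, profit 3·11 = 33.
No other integer combination yields more.

33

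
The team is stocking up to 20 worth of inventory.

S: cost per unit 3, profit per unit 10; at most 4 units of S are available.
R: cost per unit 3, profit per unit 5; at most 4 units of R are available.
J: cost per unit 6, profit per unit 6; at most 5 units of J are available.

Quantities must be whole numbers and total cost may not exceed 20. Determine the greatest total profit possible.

4×S and 1×J: cost 18 ≤ 20, profit 4·10 + 1·6 = 46.
4×S and 2×R: cost 18 ≤ 20, profit 4·10 + 2·5 = 50.
Best is 50.

50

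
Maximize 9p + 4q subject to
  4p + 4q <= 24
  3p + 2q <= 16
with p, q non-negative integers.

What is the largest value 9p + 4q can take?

(p,q)=(5,0) is feasible, giving 45.
(p,q)=(4,1) is feasible, giving 40.
(p,q)=(4,0) is feasible, giving 36.
Maximum is 45 at (p,q)=(5,0).

45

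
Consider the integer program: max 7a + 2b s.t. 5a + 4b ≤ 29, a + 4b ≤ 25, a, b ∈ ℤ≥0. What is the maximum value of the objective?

37

The continuous relaxation peaks at (5.8, 0) with value 40.60; rounding to a feasible lattice point costs some objective.
(a,b)=(5,1): 5·5+4·1=29≤29, 1·5+4·1=9≤25, objective 37.
(a,b)=(5,0): 5·5+4·0=25≤29, 1·5+4·0=5≤25, objective 35.
(a,b)=(4,2): 5·4+4·2=28≤29, 1·4+4·2=12≤25, objective 32.
(a,b)=(4,1): 5·4+4·1=24≤29, 1·4+4·1=8≤25, objective 30.
The best lattice point is (5,1), giving 37.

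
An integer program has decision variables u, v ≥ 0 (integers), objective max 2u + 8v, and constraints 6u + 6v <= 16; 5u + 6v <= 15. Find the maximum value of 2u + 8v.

16

The continuous relaxation peaks at (0, 2.5) with value 20.00; rounding to a feasible lattice point costs some objective.
(u,v)=(0,2): 6·0+6·2=12≤16, 5·0+6·2=12≤15, objective 16.
(u,v)=(1,1): 6·1+6·1=12≤16, 5·1+6·1=11≤15, objective 10.
(u,v)=(0,1): 6·0+6·1=6≤16, 5·0+6·1=6≤15, objective 8.
The best lattice point is (0,2), giving 16.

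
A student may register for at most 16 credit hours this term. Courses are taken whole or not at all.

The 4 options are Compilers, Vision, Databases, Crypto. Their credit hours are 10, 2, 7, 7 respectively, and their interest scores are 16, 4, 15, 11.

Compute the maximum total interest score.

30

Allowing fractional choices, the relaxed optimum would be about 30.2, but courses are indivisible.
Vision + Databases + Crypto: credit hours 2 + 7 + 7 = 16 ≤ 16, interest score 4 + 15 + 11 = 30.
Databases + Crypto: credit hours 7 + 7 = 14 ≤ 16, interest score 15 + 11 = 26.
Best is Vision, Databases, and Crypto with total interest score 30.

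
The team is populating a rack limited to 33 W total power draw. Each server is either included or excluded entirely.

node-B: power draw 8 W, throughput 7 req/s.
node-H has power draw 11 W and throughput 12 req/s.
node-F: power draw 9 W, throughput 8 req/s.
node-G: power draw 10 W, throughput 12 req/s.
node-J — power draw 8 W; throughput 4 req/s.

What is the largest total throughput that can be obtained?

32

This is a 0-1 knapsack instance.
node-B + node-H + node-G: power draw 8 + 11 + 10 = 29 ≤ 33, throughput 7 + 12 + 12 = 31.
node-H + node-F + node-G: power draw 11 + 9 + 10 = 30 ≤ 33, throughput 12 + 8 + 12 = 32.
Best is node-H, node-F, and node-G with total throughput 32.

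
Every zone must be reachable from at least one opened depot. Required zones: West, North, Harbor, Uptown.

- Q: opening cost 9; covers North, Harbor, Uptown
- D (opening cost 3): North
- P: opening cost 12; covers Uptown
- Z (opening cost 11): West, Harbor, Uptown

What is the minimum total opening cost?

The greedy cost-per-new-zone heuristic would pick Q and Z for 20, but a cheaper cover exists.
Choose D and Z: together they cover West, North, Harbor, Uptown — every zone.
Total opening cost: 3 + 11 = 14.
No cover costs less than 14.

14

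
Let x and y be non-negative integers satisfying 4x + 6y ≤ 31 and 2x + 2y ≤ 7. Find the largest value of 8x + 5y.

(x,y)=(3,0): 4·3+6·0=12≤31, 2·3+2·0=6≤7, objective 24.
(x,y)=(2,1): 4·2+6·1=14≤31, 2·2+2·1=6≤7, objective 21.
Maximum is 24 at (x,y)=(3,0).

24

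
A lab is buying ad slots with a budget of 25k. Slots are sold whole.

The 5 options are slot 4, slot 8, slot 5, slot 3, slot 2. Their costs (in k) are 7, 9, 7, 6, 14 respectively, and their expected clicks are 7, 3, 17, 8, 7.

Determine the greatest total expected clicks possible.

32

Treat it as a binary knapsack problem.
Allowing fractional choices, the relaxed optimum would be about 34.5, but ad slots are indivisible.
slot 8 + slot 5 + slot 3: cost 9 + 7 + 6 = 22 ≤ 25, expected clicks 3 + 17 + 8 = 28.
slot 4 + slot 8 + slot 5: cost 7 + 9 + 7 = 23 ≤ 25, expected clicks 7 + 3 + 17 = 27.
slot 4 + slot 5 + slot 3: cost 7 + 7 + 6 = 20 ≤ 25, expected clicks 7 + 17 + 8 = 32.
Best is slot 4, slot 5, and slot 3 with total expected clicks 32.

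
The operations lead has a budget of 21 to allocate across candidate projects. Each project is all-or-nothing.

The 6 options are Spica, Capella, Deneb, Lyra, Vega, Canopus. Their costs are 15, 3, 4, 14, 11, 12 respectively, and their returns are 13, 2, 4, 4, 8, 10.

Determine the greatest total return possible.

Take Spica and Deneb: cost 15 + 4 = 19 ≤ 21, return 13 + 4 = 17.
No other feasible combination does better.

17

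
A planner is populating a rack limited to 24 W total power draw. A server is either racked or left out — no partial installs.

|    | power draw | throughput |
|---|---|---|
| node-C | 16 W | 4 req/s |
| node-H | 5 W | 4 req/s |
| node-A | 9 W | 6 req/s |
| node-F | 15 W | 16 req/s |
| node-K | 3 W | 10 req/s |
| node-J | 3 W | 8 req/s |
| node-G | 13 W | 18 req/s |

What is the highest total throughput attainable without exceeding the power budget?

40

Allowing fractional choices, the relaxed optimum would be about 41.3, but servers are indivisible.
node-H + node-K + node-J + node-G: power draw 5 + 3 + 3 + 13 = 24 ≤ 24, throughput 4 + 10 + 8 + 18 = 40.
node-K + node-J + node-G: power draw 3 + 3 + 13 = 19 ≤ 24, throughput 10 + 8 + 18 = 36.
node-F + node-K + node-J: power draw 15 + 3 + 3 = 21 ≤ 24, throughput 16 + 10 + 8 = 34.
Best is node-H, node-K, node-J, and node-G with total throughput 40.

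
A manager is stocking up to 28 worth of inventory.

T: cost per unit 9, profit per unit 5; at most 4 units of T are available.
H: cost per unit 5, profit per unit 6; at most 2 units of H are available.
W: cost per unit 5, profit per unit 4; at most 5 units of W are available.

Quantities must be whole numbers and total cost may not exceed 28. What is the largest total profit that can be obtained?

1×H and 4×W: cost 25 ≤ 28, profit 1·6 + 4·4 = 22.
2×H and 3×W: cost 25 ≤ 28, profit 2·6 + 3·4 = 24.
Best is 24.

24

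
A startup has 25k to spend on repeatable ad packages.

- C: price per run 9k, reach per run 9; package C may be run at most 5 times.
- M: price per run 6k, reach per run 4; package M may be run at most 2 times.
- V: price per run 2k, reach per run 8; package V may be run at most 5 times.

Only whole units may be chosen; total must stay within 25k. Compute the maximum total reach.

Take 1×C, 1×M, and 5×V: price 25 ≤ 25, reach 1·9 + 1·4 + 5·8 = 53.
V has the best ratio (8/2) and is taken to its limit of 5; remaining capacity is filled optimally with the others.

53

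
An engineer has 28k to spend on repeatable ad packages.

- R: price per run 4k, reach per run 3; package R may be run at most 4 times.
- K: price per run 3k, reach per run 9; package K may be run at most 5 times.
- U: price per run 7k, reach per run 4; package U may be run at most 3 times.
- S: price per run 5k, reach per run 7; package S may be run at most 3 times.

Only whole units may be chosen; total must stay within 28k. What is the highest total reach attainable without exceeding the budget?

K has the best ratio (9/3); taking only K gives at most 5×9 = 45 (stopped by the supply cap of 5).
Mixing does better — 5×K and 2×S: price 25 ≤ 28, reach 5·9 + 2·7 = 59.

59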